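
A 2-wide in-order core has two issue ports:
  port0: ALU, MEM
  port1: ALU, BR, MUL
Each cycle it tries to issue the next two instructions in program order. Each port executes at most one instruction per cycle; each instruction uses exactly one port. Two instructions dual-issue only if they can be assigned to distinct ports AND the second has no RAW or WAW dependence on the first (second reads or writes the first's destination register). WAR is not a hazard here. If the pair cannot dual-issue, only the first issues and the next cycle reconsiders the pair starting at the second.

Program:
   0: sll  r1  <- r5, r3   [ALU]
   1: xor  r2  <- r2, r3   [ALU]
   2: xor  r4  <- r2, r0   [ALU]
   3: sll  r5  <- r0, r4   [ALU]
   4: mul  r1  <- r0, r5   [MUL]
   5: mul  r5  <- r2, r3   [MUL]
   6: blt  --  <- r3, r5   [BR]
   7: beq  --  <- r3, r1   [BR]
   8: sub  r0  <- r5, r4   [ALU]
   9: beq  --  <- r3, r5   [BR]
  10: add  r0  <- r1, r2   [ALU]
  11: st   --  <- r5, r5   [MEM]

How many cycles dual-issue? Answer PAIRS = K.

PAIRS = 3

[0] i0/i1  sll.ALU;xor.ALU  -- 2-wide
[1] i2  xor.ALU  -- RAW r4
[2] i3  sll.ALU  -- RAW r5
[3] i4  mul.MUL  -- no-port MUL/MUL
[4] i5  mul.MUL  -- no-port MUL/BR
[5] i6  blt.BR  -- no-port BR/BR
[6] i7/i8  beq.BR;sub.ALU  -- 2-wide
[7] i9/i10  beq.BR;add.ALU  -- 2-wide
[8] i11  st.MEM  -- tail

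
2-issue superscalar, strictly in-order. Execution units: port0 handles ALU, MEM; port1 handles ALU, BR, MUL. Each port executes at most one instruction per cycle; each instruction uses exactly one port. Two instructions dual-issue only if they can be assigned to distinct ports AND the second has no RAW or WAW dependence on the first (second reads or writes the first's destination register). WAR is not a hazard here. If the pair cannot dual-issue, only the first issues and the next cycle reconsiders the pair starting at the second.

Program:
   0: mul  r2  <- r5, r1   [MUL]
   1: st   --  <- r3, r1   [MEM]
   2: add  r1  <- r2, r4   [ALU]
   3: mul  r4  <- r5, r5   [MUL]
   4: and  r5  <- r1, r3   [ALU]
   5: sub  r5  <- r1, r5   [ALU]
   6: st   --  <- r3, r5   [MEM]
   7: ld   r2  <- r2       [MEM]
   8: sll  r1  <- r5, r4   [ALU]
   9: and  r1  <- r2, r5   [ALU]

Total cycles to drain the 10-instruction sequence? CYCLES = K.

CYCLES = 7

c0: i0+i1 mul/st  dual
c1: i2+i3 add/mul  dual
c2: i4 and  RAW+WAW r5
c3: i5 sub  RAW r5
c4: i6 st  no-port MEM/MEM
c5: i7+i8 ld/sll  dual
c6: i9 and  tail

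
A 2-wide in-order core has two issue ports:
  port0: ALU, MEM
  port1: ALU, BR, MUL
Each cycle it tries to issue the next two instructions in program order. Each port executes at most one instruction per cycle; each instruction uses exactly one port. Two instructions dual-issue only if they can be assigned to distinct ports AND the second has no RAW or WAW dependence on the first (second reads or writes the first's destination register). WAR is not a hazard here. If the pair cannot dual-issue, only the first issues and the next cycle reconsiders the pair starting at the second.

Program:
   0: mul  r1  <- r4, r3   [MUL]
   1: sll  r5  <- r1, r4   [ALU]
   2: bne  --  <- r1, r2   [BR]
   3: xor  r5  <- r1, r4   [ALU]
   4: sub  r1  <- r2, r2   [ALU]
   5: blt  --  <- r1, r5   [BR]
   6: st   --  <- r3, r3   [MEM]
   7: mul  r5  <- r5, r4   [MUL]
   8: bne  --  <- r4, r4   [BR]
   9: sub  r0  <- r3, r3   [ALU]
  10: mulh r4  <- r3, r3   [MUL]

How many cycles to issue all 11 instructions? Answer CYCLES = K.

CYCLES = 7

[0] i0  mul  -- RAW r1
[1] i1+i2  sll bne  -- dual
[2] i3+i4  xor sub  -- dual
[3] i5+i6  blt st  -- dual
[4] i7  mul  -- no-port MUL/BR
[5] i8+i9  bne sub  -- dual
[6] i10  mulh  -- tail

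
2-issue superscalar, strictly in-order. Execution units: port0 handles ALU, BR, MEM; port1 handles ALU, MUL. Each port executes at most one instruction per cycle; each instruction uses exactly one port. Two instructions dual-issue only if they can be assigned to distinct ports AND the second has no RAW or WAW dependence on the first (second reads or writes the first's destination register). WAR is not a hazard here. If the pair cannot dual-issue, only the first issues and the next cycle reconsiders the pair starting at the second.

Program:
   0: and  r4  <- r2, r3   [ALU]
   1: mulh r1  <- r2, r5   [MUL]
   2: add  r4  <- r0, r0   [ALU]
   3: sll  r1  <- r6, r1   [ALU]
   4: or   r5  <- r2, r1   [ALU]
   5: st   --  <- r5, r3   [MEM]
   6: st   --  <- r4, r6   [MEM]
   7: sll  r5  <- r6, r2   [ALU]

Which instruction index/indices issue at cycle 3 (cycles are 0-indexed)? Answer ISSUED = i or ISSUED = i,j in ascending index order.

  cy0 -> i0/i1 (and/mulh) 2-wide
  cy1 -> i2/i3 (add/sll) 2-wide
  cy2 -> i4 (or) RAW r5
  cy3 -> i5 (st) no-port MEM/MEM
  cy4 -> i6/i7 (st/sll) 2-wide

ISSUED = 5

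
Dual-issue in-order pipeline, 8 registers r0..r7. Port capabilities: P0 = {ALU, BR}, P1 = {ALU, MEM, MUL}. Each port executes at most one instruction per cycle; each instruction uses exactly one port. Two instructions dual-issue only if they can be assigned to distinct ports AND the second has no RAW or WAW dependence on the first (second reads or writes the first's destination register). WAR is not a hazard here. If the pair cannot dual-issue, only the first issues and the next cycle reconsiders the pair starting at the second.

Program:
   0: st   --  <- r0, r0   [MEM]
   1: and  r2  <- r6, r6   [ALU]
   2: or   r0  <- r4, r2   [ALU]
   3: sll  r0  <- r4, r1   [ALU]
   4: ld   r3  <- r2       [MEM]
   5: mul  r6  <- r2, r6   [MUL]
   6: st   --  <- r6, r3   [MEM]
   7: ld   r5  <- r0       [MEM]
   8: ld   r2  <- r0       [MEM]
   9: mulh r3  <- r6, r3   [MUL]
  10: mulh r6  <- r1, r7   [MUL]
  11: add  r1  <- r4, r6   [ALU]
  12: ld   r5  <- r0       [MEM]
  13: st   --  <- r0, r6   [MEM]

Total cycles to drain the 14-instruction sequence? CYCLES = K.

#0 head=0: st;and i0/i1 dual
#1 head=2: or i2 WAW r0
#2 head=3: sll;ld i3/i4 dual
#3 head=5: mul i5 no-port MUL/MEM
#4 head=6: st i6 no-port MEM/MEM
#5 head=7: ld i7 no-port MEM/MEM
#6 head=8: ld i8 no-port MEM/MUL
#7 head=9: mulh i9 no-port MUL/MUL
#8 head=10: mulh i10 RAW r6
#9 head=11: add;ld i11/i12 dual
#10 head=13: st i13 tail

CYCLES = 11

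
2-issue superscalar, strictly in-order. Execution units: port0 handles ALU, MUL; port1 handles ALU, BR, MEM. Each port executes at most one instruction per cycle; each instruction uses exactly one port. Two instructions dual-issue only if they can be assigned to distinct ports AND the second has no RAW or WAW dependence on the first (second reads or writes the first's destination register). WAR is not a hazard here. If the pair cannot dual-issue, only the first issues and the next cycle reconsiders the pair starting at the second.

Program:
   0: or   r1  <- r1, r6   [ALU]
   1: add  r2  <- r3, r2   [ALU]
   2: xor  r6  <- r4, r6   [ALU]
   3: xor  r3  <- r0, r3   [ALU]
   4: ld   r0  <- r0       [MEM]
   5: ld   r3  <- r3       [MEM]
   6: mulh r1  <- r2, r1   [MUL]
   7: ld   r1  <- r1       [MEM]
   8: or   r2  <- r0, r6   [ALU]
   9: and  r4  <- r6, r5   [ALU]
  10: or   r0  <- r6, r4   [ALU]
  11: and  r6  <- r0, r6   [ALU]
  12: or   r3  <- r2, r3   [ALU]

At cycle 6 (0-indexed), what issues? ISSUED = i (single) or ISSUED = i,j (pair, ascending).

ISSUED = 10

t=0 i0+i1:or;add ; pair
t=1 i2+i3:xor;xor ; pair
t=2 i4:ld ; no-port MEM/MEM
t=3 i5+i6:ld;mulh ; pair
t=4 i7+i8:ld;or ; pair
t=5 i9:and ; RAW r4
t=6 i10:or ; RAW r0
t=7 i11+i12:and;or ; pair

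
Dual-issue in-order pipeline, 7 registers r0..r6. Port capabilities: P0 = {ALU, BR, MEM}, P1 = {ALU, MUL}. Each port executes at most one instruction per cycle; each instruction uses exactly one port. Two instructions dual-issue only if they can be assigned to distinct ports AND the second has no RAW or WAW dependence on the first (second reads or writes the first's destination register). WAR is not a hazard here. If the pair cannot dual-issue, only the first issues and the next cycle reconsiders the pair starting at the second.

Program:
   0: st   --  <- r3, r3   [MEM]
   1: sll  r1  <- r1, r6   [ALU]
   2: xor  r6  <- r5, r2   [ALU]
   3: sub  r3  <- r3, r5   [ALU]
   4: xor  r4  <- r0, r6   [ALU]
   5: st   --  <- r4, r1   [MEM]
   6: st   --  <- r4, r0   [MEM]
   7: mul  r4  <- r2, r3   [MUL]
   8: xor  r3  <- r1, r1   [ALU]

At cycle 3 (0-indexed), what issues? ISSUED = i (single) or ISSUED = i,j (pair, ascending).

0. st.MEM;sll.ALU @i0,i1  | pair
1. xor.ALU;sub.ALU @i2,i3  | pair
2. xor.ALU @i4  | RAW r4
3. st.MEM @i5  | no-port MEM/MEM
4. st.MEM;mul.MUL @i6,i7  | pair
5. xor.ALU @i8  | tail

ISSUED = 5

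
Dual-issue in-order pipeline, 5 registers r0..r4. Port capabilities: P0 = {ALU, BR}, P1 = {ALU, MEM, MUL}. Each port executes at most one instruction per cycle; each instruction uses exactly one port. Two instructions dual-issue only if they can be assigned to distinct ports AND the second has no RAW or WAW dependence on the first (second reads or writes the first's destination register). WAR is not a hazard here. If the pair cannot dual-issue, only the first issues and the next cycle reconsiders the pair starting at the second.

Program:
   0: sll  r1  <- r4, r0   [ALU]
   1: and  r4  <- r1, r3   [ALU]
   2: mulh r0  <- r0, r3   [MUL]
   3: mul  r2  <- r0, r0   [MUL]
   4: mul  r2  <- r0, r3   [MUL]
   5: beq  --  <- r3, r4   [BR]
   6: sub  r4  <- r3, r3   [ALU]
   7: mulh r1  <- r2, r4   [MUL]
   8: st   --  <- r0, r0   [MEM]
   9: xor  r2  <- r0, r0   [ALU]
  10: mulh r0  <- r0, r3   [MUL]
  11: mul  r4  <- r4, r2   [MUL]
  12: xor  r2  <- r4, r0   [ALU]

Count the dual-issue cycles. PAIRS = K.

c0: i0 sll.ALU  RAW r1
c1: i1+i2 and.ALU/mulh.MUL  pair
c2: i3 mul.MUL  no-port MUL/MUL
c3: i4+i5 mul.MUL/beq.BR  pair
c4: i6 sub.ALU  RAW r4
c5: i7 mulh.MUL  no-port MUL/MEM
c6: i8+i9 st.MEM/xor.ALU  pair
c7: i10 mulh.MUL  no-port MUL/MUL
c8: i11 mul.MUL  RAW r4
c9: i12 xor.ALU  tail

PAIRS = 3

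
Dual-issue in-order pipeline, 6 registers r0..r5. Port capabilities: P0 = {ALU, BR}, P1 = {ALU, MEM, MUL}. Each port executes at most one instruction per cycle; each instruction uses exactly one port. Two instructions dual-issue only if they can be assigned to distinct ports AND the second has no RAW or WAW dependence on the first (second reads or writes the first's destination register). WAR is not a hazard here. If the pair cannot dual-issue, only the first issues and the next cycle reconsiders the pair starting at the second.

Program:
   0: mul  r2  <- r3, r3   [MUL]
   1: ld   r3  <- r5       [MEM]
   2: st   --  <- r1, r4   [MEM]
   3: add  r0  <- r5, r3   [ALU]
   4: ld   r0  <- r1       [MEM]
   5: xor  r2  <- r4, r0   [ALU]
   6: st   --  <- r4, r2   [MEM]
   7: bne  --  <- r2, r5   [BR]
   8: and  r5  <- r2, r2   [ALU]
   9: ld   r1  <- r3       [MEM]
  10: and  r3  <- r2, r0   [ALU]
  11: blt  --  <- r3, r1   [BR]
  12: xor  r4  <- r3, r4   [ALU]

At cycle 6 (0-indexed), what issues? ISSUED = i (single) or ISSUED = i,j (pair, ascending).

ISSUED = 8,9

#0 head=0: mul i0 no-port MUL/MEM
#1 head=1: ld i1 no-port MEM/MEM
#2 head=2: st add i2&i3 dual
#3 head=4: ld i4 RAW r0
#4 head=5: xor i5 RAW r2
#5 head=6: st bne i6&i7 dual
#6 head=8: and ld i8&i9 dual
#7 head=10: and i10 RAW r3
#8 head=11: blt xor i11&i12 dual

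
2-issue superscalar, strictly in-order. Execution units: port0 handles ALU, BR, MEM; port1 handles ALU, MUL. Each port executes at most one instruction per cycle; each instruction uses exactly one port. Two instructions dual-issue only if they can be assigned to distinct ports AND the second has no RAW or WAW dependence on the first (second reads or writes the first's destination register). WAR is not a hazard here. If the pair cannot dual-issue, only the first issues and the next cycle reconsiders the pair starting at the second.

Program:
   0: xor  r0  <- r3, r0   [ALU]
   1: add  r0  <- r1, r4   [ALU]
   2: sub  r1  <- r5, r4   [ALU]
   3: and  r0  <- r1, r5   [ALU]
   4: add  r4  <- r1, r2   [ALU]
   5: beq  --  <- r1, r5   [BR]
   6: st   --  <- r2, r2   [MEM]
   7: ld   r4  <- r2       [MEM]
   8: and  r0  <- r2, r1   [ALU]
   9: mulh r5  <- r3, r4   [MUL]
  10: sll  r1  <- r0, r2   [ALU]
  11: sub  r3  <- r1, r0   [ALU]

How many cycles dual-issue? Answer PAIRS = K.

t=0 i0:xor ; WAW r0
t=1 i1/i2:add+sub ; pair
t=2 i3/i4:and+add ; pair
t=3 i5:beq ; no-port BR/MEM
t=4 i6:st ; no-port MEM/MEM
t=5 i7/i8:ld+and ; pair
t=6 i9/i10:mulh+sll ; pair
t=7 i11:sub ; tail

PAIRS = 4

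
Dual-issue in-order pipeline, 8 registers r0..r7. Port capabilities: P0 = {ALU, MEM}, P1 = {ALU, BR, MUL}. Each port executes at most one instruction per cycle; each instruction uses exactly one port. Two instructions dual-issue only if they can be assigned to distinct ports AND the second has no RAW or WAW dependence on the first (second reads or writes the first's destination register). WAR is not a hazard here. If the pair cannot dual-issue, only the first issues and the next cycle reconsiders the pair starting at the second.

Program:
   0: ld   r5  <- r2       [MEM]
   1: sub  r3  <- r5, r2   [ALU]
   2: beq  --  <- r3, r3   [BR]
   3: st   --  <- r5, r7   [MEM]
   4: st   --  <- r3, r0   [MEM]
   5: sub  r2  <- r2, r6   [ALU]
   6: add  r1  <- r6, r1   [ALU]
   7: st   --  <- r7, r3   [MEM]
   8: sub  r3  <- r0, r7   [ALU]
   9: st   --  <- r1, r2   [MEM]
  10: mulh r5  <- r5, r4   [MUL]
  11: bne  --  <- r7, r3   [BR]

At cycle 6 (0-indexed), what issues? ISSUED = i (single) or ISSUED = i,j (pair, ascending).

ISSUED = 10

[0] i0  ld.MEM  -- RAW r5
[1] i1  sub.ALU  -- RAW r3
[2] i2&i3  beq.BR st.MEM  -- dual
[3] i4&i5  st.MEM sub.ALU  -- dual
[4] i6&i7  add.ALU st.MEM  -- dual
[5] i8&i9  sub.ALU st.MEM  -- dual
[6] i10  mulh.MUL  -- no-port MUL/BR
[7] i11  bne.BR  -- tail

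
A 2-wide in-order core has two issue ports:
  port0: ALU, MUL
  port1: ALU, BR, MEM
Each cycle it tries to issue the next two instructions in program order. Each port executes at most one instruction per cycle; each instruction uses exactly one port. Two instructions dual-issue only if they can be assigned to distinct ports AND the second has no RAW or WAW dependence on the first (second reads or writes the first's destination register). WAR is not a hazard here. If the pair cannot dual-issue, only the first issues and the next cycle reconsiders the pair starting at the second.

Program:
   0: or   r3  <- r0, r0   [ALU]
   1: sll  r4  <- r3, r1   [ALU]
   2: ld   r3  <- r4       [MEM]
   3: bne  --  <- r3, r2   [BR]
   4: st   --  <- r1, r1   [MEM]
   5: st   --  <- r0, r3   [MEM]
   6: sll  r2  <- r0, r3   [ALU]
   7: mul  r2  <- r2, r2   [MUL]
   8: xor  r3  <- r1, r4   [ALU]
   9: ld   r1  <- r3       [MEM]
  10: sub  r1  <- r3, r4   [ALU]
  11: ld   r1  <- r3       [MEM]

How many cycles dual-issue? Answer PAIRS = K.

PAIRS = 2

c0: i0 or.ALU  RAW r3
c1: i1 sll.ALU  RAW r4
c2: i2 ld.MEM  no-port MEM/BR
c3: i3 bne.BR  no-port BR/MEM
c4: i4 st.MEM  no-port MEM/MEM
c5: i5+i6 st.MEM+sll.ALU  dual
c6: i7+i8 mul.MUL+xor.ALU  dual
c7: i9 ld.MEM  WAW r1
c8: i10 sub.ALU  WAW r1
c9: i11 ld.MEM  tail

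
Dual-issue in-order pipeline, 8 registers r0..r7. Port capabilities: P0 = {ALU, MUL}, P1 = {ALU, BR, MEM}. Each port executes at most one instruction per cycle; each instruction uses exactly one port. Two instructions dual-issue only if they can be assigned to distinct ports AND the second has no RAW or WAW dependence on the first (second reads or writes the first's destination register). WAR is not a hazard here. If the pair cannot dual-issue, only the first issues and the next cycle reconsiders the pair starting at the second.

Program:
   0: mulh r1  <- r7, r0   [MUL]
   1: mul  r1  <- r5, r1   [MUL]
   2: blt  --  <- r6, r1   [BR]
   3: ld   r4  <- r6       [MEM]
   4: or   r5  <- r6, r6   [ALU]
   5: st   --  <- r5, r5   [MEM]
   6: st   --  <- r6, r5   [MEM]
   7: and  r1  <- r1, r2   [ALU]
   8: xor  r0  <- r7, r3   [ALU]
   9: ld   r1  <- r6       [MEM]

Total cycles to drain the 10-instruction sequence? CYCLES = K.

0. mulh.MUL @i0  | no-port MUL/MUL
1. mul.MUL @i1  | RAW r1
2. blt.BR @i2  | no-port BR/MEM
3. ld.MEM;or.ALU @i3,i4  | 2-wide
4. st.MEM @i5  | no-port MEM/MEM
5. st.MEM;and.ALU @i6,i7  | 2-wide
6. xor.ALU;ld.MEM @i8,i9  | 2-wide

CYCLES = 7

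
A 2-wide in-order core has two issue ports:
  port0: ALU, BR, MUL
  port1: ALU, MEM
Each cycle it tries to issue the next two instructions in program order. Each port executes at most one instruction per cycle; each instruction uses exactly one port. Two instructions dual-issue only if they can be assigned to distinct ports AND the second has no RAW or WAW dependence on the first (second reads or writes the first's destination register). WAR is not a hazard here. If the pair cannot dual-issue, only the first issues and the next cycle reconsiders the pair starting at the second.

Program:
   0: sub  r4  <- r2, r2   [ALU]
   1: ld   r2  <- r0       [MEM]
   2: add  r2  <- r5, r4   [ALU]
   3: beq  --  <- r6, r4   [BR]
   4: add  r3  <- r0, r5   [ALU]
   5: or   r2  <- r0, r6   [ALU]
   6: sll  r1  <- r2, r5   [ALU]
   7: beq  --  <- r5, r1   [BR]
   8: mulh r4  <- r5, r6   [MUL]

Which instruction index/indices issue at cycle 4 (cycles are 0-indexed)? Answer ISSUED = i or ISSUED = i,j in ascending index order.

  cy0 -> i0/i1 (sub ld) 2-wide
  cy1 -> i2/i3 (add beq) 2-wide
  cy2 -> i4/i5 (add or) 2-wide
  cy3 -> i6 (sll) RAW r1
  cy4 -> i7 (beq) no-port BR/MUL
  cy5 -> i8 (mulh) tail

ISSUED = 7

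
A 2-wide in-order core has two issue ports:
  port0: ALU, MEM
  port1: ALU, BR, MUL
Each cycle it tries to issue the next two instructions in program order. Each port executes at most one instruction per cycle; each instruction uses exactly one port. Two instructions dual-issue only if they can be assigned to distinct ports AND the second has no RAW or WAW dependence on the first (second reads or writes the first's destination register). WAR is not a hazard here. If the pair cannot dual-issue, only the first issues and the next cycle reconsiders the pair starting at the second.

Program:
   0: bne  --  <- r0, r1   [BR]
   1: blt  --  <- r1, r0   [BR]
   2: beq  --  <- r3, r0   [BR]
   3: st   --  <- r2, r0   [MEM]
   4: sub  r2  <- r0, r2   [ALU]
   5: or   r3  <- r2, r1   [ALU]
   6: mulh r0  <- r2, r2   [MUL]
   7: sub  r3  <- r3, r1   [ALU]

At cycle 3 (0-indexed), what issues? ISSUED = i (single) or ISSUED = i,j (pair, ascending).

ISSUED = 4

c0: i0 bne.BR  no-port BR/BR
c1: i1 blt.BR  no-port BR/BR
c2: i2&i3 beq.BR+st.MEM  pair
c3: i4 sub.ALU  RAW r2
c4: i5&i6 or.ALU+mulh.MUL  pair
c5: i7 sub.ALU  tail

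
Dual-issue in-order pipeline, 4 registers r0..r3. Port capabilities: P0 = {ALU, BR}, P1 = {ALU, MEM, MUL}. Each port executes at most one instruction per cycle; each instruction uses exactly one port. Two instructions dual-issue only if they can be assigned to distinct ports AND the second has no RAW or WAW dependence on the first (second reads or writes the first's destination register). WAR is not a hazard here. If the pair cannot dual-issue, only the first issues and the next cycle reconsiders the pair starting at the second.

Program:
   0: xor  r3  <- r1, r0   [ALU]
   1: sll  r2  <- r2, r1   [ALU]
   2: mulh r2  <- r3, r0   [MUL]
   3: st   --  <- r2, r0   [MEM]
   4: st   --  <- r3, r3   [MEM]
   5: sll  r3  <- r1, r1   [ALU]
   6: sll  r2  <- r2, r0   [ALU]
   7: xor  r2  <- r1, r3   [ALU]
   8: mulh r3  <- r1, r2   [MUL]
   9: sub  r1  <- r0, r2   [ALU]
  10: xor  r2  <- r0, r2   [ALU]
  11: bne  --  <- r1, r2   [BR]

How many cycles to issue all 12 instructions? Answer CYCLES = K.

CYCLES = 9

0. xor.ALU;sll.ALU @i0/i1  | pair
1. mulh.MUL @i2  | no-port MUL/MEM
2. st.MEM @i3  | no-port MEM/MEM
3. st.MEM;sll.ALU @i4/i5  | pair
4. sll.ALU @i6  | WAW r2
5. xor.ALU @i7  | RAW r2
6. mulh.MUL;sub.ALU @i8/i9  | pair
7. xor.ALU @i10  | RAW r2
8. bne.BR @i11  | tail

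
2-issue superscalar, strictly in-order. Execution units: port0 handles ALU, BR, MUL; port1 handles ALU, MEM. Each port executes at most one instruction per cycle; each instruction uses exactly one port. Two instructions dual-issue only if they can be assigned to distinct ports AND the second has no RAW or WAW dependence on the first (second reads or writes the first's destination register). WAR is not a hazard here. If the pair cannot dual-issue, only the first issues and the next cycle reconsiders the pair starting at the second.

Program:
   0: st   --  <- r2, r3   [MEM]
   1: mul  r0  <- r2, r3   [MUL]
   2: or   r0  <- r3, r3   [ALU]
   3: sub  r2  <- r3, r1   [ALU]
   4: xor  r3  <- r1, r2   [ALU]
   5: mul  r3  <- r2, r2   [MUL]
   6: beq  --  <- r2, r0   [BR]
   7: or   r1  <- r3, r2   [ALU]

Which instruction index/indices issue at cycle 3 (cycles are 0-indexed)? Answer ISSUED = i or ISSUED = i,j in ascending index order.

ISSUED = 5

0. st.MEM;mul.MUL @i0/i1  | dual
1. or.ALU;sub.ALU @i2/i3  | dual
2. xor.ALU @i4  | WAW r3
3. mul.MUL @i5  | no-port MUL/BR
4. beq.BR;or.ALU @i6/i7  | dual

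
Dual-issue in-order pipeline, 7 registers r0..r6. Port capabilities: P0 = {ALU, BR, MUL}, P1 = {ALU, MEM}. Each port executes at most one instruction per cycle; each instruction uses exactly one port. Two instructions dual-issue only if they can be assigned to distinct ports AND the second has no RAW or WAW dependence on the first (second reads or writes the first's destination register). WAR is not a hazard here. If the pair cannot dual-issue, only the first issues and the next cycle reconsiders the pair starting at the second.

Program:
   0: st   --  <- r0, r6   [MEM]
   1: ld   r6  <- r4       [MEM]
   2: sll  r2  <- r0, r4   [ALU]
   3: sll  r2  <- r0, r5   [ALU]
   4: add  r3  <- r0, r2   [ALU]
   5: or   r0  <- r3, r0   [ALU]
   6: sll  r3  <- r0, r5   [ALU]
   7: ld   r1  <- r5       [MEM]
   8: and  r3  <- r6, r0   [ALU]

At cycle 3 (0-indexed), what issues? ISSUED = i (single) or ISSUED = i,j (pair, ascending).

ISSUED = 4

  cy0 -> i0 (st) no-port MEM/MEM
  cy1 -> i1,i2 (ld;sll) pair
  cy2 -> i3 (sll) RAW r2
  cy3 -> i4 (add) RAW r3
  cy4 -> i5 (or) RAW r0
  cy5 -> i6,i7 (sll;ld) pair
  cy6 -> i8 (and) tail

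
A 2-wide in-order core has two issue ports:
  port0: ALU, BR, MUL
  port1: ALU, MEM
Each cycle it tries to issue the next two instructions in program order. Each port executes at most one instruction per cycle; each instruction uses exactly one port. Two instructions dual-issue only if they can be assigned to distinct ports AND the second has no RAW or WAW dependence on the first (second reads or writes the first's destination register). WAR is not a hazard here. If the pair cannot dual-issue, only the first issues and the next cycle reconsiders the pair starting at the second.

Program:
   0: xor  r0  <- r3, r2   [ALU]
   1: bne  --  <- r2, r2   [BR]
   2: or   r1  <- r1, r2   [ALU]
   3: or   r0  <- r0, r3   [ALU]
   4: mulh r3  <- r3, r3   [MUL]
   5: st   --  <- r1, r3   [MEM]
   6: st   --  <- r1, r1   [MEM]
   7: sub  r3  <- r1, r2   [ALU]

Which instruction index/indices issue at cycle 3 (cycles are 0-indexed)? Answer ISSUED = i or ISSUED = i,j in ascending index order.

t=0 i0/i1:xor bne ; 2-wide
t=1 i2/i3:or or ; 2-wide
t=2 i4:mulh ; RAW r3
t=3 i5:st ; no-port MEM/MEM
t=4 i6/i7:st sub ; 2-wide

ISSUED = 5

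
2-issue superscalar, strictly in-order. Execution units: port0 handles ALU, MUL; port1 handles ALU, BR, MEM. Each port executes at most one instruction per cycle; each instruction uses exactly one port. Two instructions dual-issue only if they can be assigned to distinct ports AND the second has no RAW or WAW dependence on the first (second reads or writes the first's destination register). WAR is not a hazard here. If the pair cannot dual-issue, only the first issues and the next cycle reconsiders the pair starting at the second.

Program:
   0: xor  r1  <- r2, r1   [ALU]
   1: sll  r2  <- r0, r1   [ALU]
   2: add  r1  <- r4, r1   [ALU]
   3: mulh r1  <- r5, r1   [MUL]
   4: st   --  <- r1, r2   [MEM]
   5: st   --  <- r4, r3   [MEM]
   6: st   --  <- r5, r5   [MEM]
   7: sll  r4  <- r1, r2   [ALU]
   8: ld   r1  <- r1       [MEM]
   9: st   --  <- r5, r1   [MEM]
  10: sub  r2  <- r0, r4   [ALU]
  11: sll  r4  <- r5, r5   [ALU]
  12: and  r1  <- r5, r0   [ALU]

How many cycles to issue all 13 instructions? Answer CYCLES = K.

t=0 i0:xor.ALU ; RAW r1
t=1 i1/i2:sll.ALU+add.ALU ; pair
t=2 i3:mulh.MUL ; RAW r1
t=3 i4:st.MEM ; no-port MEM/MEM
t=4 i5:st.MEM ; no-port MEM/MEM
t=5 i6/i7:st.MEM+sll.ALU ; pair
t=6 i8:ld.MEM ; no-port MEM/MEM
t=7 i9/i10:st.MEM+sub.ALU ; pair
t=8 i11/i12:sll.ALU+and.ALU ; pair

CYCLES = 9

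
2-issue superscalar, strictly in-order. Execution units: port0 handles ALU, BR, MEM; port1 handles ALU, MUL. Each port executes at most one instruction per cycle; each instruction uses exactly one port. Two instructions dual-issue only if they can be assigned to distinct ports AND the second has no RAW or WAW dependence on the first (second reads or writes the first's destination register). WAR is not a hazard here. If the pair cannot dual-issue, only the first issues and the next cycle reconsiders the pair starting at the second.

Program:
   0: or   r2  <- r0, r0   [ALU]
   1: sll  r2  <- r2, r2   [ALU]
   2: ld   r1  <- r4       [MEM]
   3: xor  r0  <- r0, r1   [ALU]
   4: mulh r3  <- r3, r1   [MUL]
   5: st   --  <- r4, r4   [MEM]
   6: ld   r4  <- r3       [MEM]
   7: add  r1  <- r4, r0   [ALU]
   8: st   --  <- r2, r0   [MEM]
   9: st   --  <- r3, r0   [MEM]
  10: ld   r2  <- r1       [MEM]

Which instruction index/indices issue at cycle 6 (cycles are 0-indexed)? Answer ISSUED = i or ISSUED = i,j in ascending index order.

  cy0 -> i0 (or) RAW+WAW r2
  cy1 -> i1,i2 (sll/ld) dual
  cy2 -> i3,i4 (xor/mulh) dual
  cy3 -> i5 (st) no-port MEM/MEM
  cy4 -> i6 (ld) RAW r4
  cy5 -> i7,i8 (add/st) dual
  cy6 -> i9 (st) no-port MEM/MEM
  cy7 -> i10 (ld) tail

ISSUED = 9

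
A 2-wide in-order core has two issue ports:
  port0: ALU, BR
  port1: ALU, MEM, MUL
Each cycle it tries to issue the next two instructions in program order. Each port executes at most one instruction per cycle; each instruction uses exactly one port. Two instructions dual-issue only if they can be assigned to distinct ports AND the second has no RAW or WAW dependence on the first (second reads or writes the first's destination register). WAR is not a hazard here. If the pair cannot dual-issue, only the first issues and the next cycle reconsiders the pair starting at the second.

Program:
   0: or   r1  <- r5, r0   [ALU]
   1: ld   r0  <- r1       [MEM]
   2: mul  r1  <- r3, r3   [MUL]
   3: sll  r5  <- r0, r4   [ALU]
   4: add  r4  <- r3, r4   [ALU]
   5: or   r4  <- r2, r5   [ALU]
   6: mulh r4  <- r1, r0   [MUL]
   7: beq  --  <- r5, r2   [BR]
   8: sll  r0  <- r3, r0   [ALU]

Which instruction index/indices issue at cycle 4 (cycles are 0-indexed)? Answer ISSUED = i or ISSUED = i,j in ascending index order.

ISSUED = 5

c0: i0 or  RAW r1
c1: i1 ld  no-port MEM/MUL
c2: i2/i3 mul/sll  pair
c3: i4 add  WAW r4
c4: i5 or  WAW r4
c5: i6/i7 mulh/beq  pair
c6: i8 sll  tail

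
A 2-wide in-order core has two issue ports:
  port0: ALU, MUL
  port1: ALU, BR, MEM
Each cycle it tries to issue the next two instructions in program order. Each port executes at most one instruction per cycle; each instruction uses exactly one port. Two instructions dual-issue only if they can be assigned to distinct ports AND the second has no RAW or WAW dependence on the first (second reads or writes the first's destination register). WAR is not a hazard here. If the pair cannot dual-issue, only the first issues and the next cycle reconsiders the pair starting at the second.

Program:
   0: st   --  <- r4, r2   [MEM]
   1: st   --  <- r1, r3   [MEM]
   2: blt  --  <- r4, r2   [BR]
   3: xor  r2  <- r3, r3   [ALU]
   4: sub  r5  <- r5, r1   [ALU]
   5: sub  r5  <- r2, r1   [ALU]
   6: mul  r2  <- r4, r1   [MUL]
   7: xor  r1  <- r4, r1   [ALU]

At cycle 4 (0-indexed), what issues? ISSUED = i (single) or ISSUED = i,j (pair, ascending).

ISSUED = 5,6

#0 head=0: st i0 no-port MEM/MEM
#1 head=1: st i1 no-port MEM/BR
#2 head=2: blt/xor i2/i3 2-wide
#3 head=4: sub i4 WAW r5
#4 head=5: sub/mul i5/i6 2-wide
#5 head=7: xor i7 tail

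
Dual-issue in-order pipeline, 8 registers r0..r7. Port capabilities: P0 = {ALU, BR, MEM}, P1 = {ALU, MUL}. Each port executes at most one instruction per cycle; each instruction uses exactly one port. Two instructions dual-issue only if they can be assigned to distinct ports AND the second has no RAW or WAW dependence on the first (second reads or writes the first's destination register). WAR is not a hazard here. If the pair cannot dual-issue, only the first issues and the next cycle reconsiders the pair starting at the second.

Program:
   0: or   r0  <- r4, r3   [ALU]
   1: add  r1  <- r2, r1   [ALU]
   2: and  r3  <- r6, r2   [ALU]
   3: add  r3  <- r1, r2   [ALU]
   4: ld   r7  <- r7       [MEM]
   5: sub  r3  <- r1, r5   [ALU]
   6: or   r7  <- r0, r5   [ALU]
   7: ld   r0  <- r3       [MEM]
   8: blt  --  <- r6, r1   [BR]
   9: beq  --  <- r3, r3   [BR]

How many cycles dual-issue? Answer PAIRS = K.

PAIRS = 3

  cy0 -> i0+i1 (or add) dual
  cy1 -> i2 (and) WAW r3
  cy2 -> i3+i4 (add ld) dual
  cy3 -> i5+i6 (sub or) dual
  cy4 -> i7 (ld) no-port MEM/BR
  cy5 -> i8 (blt) no-port BR/BR
  cy6 -> i9 (beq) tail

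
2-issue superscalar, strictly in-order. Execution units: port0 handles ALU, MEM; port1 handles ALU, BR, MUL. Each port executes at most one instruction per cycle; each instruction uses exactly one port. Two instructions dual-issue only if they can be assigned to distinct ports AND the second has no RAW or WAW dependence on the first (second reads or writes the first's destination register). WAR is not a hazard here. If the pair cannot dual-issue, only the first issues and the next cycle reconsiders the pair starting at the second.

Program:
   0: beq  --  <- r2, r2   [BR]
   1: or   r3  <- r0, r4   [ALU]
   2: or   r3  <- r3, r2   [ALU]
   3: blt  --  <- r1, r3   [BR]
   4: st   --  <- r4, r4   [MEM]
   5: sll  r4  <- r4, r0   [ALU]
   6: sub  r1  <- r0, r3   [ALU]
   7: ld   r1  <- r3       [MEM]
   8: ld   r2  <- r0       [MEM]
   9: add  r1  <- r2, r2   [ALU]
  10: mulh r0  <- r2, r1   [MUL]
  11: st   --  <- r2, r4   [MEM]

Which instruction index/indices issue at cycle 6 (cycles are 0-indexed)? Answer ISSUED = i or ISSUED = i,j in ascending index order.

ISSUED = 9

#0 head=0: beq+or i0+i1 dual
#1 head=2: or i2 RAW r3
#2 head=3: blt+st i3+i4 dual
#3 head=5: sll+sub i5+i6 dual
#4 head=7: ld i7 no-port MEM/MEM
#5 head=8: ld i8 RAW r2
#6 head=9: add i9 RAW r1
#7 head=10: mulh+st i10+i11 dual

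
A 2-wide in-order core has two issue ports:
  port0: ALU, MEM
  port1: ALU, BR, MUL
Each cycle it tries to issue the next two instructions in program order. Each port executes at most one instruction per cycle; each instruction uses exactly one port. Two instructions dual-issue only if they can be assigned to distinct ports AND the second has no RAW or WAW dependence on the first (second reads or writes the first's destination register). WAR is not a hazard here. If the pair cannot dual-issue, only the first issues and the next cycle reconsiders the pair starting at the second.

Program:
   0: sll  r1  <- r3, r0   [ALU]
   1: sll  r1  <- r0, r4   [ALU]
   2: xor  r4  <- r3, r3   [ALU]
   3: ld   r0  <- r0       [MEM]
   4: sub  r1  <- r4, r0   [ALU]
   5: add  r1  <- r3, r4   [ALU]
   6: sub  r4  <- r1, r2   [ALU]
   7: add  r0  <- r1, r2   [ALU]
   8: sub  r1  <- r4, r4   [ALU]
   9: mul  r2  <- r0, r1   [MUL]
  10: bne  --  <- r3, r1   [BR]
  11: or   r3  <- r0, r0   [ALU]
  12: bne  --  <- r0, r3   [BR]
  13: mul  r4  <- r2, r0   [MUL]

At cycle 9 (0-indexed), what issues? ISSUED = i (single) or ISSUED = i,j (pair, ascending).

[0] i0  sll  -- WAW r1
[1] i1+i2  sll xor  -- dual
[2] i3  ld  -- RAW r0
[3] i4  sub  -- WAW r1
[4] i5  add  -- RAW r1
[5] i6+i7  sub add  -- dual
[6] i8  sub  -- RAW r1
[7] i9  mul  -- no-port MUL/BR
[8] i10+i11  bne or  -- dual
[9] i12  bne  -- no-port BR/MUL
[10] i13  mul  -- tail

ISSUED = 12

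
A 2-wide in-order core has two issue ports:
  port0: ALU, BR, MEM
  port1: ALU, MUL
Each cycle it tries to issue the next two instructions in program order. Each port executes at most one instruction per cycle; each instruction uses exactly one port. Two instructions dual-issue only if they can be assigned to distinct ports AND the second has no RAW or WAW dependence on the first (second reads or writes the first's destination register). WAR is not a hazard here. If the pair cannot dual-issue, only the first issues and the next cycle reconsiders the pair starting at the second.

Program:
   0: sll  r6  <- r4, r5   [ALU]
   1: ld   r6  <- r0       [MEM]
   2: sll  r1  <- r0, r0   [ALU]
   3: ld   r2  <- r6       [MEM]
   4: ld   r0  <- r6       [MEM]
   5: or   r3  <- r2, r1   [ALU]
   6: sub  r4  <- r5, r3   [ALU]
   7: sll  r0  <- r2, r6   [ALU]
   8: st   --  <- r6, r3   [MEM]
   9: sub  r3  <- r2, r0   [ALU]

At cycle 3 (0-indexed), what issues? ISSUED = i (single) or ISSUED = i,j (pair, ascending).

ISSUED = 4,5

t=0 i0:sll ; WAW r6
t=1 i1/i2:ld;sll ; pair
t=2 i3:ld ; no-port MEM/MEM
t=3 i4/i5:ld;or ; pair
t=4 i6/i7:sub;sll ; pair
t=5 i8/i9:st;sub ; pair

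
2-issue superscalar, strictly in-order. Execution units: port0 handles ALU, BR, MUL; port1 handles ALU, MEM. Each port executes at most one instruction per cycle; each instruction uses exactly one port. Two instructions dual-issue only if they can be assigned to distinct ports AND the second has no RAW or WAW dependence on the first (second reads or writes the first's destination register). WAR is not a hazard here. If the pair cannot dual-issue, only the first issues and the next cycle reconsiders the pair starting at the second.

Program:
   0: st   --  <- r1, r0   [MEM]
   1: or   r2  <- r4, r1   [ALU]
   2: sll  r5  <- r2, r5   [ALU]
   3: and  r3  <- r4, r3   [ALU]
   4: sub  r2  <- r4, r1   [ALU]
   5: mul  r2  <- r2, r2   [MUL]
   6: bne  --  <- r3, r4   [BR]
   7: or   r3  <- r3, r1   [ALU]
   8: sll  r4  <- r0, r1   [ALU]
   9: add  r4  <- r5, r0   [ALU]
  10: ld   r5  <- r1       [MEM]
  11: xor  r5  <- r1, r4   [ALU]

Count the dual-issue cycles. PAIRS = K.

t=0 i0+i1:st+or ; dual
t=1 i2+i3:sll+and ; dual
t=2 i4:sub ; RAW+WAW r2
t=3 i5:mul ; no-port MUL/BR
t=4 i6+i7:bne+or ; dual
t=5 i8:sll ; WAW r4
t=6 i9+i10:add+ld ; dual
t=7 i11:xor ; tail

PAIRS = 4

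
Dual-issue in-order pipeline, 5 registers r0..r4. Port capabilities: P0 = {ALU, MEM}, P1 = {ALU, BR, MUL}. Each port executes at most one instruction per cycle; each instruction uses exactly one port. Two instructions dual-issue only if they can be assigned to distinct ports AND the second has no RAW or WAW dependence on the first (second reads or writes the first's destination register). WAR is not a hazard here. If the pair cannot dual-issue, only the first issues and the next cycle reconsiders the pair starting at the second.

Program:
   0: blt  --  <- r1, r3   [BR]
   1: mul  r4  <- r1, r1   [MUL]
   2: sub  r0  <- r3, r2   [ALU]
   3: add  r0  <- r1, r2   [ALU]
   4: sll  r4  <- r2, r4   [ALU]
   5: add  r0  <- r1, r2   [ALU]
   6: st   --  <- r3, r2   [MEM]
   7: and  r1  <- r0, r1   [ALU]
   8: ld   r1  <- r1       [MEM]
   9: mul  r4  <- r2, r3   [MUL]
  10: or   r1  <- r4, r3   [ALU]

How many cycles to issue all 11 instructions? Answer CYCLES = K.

t=0 i0:blt.BR ; no-port BR/MUL
t=1 i1+i2:mul.MUL/sub.ALU ; dual
t=2 i3+i4:add.ALU/sll.ALU ; dual
t=3 i5+i6:add.ALU/st.MEM ; dual
t=4 i7:and.ALU ; RAW+WAW r1
t=5 i8+i9:ld.MEM/mul.MUL ; dual
t=6 i10:or.ALU ; tail

CYCLES = 7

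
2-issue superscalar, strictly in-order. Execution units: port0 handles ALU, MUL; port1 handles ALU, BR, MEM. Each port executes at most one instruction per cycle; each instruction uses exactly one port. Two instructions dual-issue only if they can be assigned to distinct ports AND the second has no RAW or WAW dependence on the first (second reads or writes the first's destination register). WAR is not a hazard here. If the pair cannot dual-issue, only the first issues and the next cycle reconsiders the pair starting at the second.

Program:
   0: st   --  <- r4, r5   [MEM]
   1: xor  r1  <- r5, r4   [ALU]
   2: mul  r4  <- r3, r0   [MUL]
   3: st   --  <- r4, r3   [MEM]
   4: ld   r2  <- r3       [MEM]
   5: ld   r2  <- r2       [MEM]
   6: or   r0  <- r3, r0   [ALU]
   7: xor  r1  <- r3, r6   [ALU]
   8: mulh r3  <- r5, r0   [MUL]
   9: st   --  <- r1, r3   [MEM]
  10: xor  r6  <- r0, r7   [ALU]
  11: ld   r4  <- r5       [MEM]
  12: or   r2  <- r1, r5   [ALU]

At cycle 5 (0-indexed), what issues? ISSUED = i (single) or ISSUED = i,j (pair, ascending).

0. st+xor @i0/i1  | dual
1. mul @i2  | RAW r4
2. st @i3  | no-port MEM/MEM
3. ld @i4  | no-port MEM/MEM
4. ld+or @i5/i6  | dual
5. xor+mulh @i7/i8  | dual
6. st+xor @i9/i10  | dual
7. ld+or @i11/i12  | dual

ISSUED = 7,8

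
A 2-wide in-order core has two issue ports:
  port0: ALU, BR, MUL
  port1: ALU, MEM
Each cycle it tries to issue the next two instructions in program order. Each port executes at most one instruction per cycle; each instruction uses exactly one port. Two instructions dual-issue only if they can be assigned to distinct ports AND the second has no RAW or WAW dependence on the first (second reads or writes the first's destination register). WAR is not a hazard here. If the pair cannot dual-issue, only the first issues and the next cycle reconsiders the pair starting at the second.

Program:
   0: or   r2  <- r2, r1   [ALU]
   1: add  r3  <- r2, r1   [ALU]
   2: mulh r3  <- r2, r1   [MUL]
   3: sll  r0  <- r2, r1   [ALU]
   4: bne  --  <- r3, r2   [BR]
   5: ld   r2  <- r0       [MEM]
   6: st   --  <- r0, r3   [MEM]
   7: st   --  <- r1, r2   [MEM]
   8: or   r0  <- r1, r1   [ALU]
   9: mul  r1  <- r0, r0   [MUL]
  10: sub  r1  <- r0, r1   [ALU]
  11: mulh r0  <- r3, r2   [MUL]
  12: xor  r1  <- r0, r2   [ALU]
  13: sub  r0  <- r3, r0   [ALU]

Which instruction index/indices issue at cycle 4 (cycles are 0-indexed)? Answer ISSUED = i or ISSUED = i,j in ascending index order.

ISSUED = 6

c0: i0 or.ALU  RAW r2
c1: i1 add.ALU  WAW r3
c2: i2/i3 mulh.MUL/sll.ALU  pair
c3: i4/i5 bne.BR/ld.MEM  pair
c4: i6 st.MEM  no-port MEM/MEM
c5: i7/i8 st.MEM/or.ALU  pair
c6: i9 mul.MUL  RAW+WAW r1
c7: i10/i11 sub.ALU/mulh.MUL  pair
c8: i12/i13 xor.ALU/sub.ALU  pair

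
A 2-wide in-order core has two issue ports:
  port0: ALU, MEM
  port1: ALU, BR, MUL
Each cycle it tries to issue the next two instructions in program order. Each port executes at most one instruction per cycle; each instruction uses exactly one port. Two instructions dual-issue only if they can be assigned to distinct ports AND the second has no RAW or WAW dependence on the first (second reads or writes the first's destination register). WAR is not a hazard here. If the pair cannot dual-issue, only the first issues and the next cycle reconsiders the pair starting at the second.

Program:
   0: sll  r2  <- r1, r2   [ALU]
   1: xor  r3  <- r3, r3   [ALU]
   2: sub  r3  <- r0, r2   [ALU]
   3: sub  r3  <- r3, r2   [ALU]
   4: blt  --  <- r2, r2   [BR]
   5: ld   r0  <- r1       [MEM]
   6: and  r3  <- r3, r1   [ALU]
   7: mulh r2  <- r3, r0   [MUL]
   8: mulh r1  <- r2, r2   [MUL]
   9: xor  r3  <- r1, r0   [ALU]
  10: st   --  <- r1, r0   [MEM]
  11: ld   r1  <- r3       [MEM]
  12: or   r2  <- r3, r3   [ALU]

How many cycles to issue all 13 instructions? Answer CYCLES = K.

c0: i0,i1 sll+xor  2-wide
c1: i2 sub  RAW+WAW r3
c2: i3,i4 sub+blt  2-wide
c3: i5,i6 ld+and  2-wide
c4: i7 mulh  no-port MUL/MUL
c5: i8 mulh  RAW r1
c6: i9,i10 xor+st  2-wide
c7: i11,i12 ld+or  2-wide

CYCLES = 8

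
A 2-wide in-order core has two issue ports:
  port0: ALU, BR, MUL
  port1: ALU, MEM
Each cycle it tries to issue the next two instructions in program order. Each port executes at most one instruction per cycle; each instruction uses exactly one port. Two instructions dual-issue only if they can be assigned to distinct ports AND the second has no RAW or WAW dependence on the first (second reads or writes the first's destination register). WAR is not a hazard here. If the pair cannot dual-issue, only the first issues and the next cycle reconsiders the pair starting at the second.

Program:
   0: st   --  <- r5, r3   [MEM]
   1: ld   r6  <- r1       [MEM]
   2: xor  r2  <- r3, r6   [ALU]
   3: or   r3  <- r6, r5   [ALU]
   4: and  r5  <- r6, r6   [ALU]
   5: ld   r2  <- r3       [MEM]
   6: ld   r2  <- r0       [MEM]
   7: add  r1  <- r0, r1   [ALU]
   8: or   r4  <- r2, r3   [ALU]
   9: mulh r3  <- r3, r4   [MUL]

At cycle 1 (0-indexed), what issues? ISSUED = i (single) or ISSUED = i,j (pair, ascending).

t=0 i0:st ; no-port MEM/MEM
t=1 i1:ld ; RAW r6
t=2 i2/i3:xor+or ; dual
t=3 i4/i5:and+ld ; dual
t=4 i6/i7:ld+add ; dual
t=5 i8:or ; RAW r4
t=6 i9:mulh ; tail

ISSUED = 1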